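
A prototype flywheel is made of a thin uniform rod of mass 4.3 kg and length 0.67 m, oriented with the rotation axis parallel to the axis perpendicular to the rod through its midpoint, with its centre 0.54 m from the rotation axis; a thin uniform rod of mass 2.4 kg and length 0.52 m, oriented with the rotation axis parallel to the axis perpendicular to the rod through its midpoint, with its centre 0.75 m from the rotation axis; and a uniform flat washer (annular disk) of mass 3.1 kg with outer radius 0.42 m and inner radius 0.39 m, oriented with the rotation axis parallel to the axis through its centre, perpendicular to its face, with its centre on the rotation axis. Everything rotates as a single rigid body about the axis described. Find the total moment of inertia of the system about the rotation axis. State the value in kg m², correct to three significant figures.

Thin rod: I_cm = (1/12)ML² = (1/12)(4.3)(0.67)² = 0.16086 kg m²; centre at d = 0.54 m, so the parallel axis theorem gives I = 0.16086 + (4.3)(0.54)² = 1.4147 kg m².
Thin rod: I_cm = (1/12)ML² = (1/12)(2.4)(0.52)² = 0.05408 kg m²; centre at d = 0.75 m, so the parallel axis theorem gives I = 0.05408 + (2.4)(0.75)² = 1.4041 kg m².
Annular disk: I_cm = (1/2)M(R²+r²) = (1/2)(3.1)[(0.42)² + (0.39)²] = 0.50918 kg m²; axis through the centre, so I = 0.50918 kg m².
Total I = 1.4147 + 1.4041 + 0.50918 = 3.328 kg m².

3.33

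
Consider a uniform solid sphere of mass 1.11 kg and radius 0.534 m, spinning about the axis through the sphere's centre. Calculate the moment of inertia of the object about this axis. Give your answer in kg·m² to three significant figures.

0.127

I_cm = (2/5)MR² = (2/5)(1.11)(0.534)² = 0.12661 kg·m²; axis through the centre, so I = 0.12661 kg·m².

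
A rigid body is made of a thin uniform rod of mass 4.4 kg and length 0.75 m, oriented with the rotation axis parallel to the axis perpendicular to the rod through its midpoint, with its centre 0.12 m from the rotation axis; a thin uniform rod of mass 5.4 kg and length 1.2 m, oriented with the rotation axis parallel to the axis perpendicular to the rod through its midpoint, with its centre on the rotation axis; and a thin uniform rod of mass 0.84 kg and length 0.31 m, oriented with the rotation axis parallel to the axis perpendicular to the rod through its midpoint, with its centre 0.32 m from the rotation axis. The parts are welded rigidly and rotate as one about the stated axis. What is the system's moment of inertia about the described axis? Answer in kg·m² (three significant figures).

Thin rod: I_cm = (1/12)ML² = (1/12)(4.4)(0.75)² = 0.20625 kg·m²; centre at d = 0.12 m, so I = I_cm + Md² gives I = 0.20625 + (4.4)(0.12)² = 0.26961 kg·m².
Thin rod: I_cm = (1/12)ML² = (1/12)(5.4)(1.2)² = 0.648 kg·m²; axis through the centre, so I = 0.648 kg·m².
Thin rod: I_cm = (1/12)ML² = (1/12)(0.84)(0.31)² = 0.006727 kg·m²; centre at d = 0.32 m, so I = I_cm + Md² gives I = 0.006727 + (0.84)(0.32)² = 0.092743 kg·m².
Total I = 0.26961 + 0.648 + 0.092743 = 1.0104 kg·m².

1.01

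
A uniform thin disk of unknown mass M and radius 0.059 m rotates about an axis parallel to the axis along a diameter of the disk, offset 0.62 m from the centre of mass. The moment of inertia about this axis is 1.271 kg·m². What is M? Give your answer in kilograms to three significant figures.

3.30

I = I_cm + Md² = (1/4)MR² + Md² = M·[0.25·(0.059)² + (0.62)²] = M·0.38527.
So M = 1.271 / 0.38527 = 3.299 kg.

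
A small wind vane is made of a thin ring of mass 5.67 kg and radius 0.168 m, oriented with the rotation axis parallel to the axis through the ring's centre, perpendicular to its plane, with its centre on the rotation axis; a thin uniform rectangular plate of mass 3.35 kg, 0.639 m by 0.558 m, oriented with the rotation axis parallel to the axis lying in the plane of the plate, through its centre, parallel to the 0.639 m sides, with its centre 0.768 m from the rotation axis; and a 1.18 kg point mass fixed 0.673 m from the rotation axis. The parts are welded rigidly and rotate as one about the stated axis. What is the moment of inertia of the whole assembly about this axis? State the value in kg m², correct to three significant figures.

Thin ring: I_cm = MR² = (5.67)(0.168)² = 0.16003 kg m²; axis through the centre, so I = 0.16003 kg m².
Rectangular plate: I_cm = (1/12)Mb² = (1/12)(3.35)(0.558)² = 0.086922 kg m²; centre at d = 0.768 m, so the parallel axis theorem gives I = 0.086922 + (3.35)(0.768)² = 2.0628 kg m².
Point mass: I_cm = 0; centre at d = 0.673 m, so the parallel axis theorem gives I = 0 + (1.18)(0.673)² = 0.53446 kg m².
Total I = 0.16003 + 2.0628 + 0.53446 = 2.7573 kg m².

2.76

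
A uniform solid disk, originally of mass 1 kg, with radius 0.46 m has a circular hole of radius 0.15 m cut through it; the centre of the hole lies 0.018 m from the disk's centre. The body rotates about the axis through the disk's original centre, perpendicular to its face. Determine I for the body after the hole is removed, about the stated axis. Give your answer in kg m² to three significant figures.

0.105

Unpierced body about its centre: I₀ = (1/2)MR² = (1/2)(1)(0.46)² = 0.1058 kg m².
The removed disk has mass m = M·(r/R)² = (1)(0.15/0.46)² = 0.10633 kg (same uniform areal density).
Its moment of inertia about the rotation axis (parallel-axis theorem): I_hole = (1/2)mr² + md² = (1/2)(0.10633)(0.15)² + (0.10633)(0.018)² = 0.0012307 kg m².
Treating the hole as negative mass, I = I₀ − I_hole = 0.1058 − 0.0012307 = 0.10457 kg m².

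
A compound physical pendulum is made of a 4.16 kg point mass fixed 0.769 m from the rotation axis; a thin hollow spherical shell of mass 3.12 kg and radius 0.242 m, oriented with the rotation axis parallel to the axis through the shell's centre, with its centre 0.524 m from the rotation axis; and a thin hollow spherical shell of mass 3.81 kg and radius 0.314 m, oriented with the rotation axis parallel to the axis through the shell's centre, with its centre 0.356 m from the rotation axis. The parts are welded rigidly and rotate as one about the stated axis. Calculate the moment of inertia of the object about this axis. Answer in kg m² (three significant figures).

Point mass: I_cm = 0; centre at d = 0.769 m, so the parallel axis theorem gives I = 0 + (4.16)(0.769)² = 2.4601 kg m².
Spherical shell: I_cm = (2/3)MR² = (2/3)(3.12)(0.242)² = 0.12181 kg m²; centre at d = 0.524 m, so the parallel axis theorem gives I = 0.12181 + (3.12)(0.524)² = 0.97849 kg m².
Spherical shell: I_cm = (2/3)MR² = (2/3)(3.81)(0.314)² = 0.25043 kg m²; centre at d = 0.356 m, so the parallel axis theorem gives I = 0.25043 + (3.81)(0.356)² = 0.7333 kg m².
Total I = 2.4601 + 0.97849 + 0.7333 = 4.1719 kg m².

4.17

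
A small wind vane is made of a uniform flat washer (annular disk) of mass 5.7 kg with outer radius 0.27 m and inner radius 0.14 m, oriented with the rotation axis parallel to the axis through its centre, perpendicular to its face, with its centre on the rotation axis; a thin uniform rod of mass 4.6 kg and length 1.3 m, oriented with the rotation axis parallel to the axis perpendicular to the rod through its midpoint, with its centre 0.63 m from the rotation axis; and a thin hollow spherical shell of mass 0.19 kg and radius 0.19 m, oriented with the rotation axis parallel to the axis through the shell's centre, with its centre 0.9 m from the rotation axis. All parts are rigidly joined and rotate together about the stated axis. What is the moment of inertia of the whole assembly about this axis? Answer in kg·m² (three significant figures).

Annular disk: I_cm = (1/2)M(R²+r²) = (1/2)(5.7)[(0.27)² + (0.14)²] = 0.26363 kg·m²; axis through the centre, so I = 0.26363 kg·m².
Thin rod: I_cm = (1/12)ML² = (1/12)(4.6)(1.3)² = 0.64783 kg·m²; centre at d = 0.63 m, so the parallel axis theorem gives I = 0.64783 + (4.6)(0.63)² = 2.4736 kg·m².
Spherical shell: I_cm = (2/3)MR² = (2/3)(0.19)(0.19)² = 0.0045727 kg·m²; centre at d = 0.9 m, so the parallel axis theorem gives I = 0.0045727 + (0.19)(0.9)² = 0.15847 kg·m².
Total I = 0.26363 + 2.4736 + 0.15847 = 2.8957 kg·m².

2.90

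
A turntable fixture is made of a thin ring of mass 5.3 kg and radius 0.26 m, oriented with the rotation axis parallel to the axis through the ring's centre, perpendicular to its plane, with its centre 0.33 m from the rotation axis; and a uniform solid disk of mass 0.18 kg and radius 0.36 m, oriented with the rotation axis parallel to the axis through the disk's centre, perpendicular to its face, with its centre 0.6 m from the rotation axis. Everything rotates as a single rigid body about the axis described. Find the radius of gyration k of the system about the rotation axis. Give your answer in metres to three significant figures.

Thin ring: I_cm = MR² = (5.3)(0.26)² = 0.35828 kg m²; centre at d = 0.33 m, so the parallel axis theorem gives I = 0.35828 + (5.3)(0.33)² = 0.93545 kg m².
Solid disk: I_cm = (1/2)MR² = (1/2)(0.18)(0.36)² = 0.011664 kg m²; centre at d = 0.6 m, so the parallel axis theorem gives I = 0.011664 + (0.18)(0.6)² = 0.076464 kg m².
Total I = 1.0119 kg m²; total mass M = 5.48 kg.
k = √(I/M) = √(1.0119/5.48) = 0.42972 m.

0.430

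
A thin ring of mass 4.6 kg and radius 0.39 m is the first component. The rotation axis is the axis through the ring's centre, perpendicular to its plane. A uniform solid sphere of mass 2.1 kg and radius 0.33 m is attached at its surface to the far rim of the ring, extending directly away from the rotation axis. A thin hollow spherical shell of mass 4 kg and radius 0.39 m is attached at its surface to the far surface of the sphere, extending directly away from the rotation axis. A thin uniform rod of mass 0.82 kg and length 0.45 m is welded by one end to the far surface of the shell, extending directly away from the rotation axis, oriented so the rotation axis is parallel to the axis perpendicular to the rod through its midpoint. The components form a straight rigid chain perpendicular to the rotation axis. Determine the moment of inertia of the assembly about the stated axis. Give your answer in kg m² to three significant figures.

Thin ring: I_cm = MR² = (4.6)(0.39)² = 0.69966 kg m²; axis through the centre, so I = 0.69966 kg m².
Solid sphere: I_cm = (2/5)MR² = (2/5)(2.1)(0.33)² = 0.091476 kg m²; centre at d = 0.39 + 0.33 = 0.72 m, so the parallel axis theorem gives I = 0.091476 + (2.1)(0.72)² = 1.1801 kg m².
Spherical shell: I_cm = (2/3)MR² = (2/3)(4)(0.39)² = 0.4056 kg m²; centre at d = 0.39 + 0.33 + 0.33 + 0.39 = 1.44 m, so the parallel axis theorem gives I = 0.4056 + (4)(1.44)² = 8.7 kg m².
Thin rod: I_cm = (1/12)ML² = (1/12)(0.82)(0.45)² = 0.013838 kg m²; centre at d = 0.39 + 0.33 + 0.33 + 0.39 + 0.39 + 0.225 = 2.055 m, so the parallel axis theorem gives I = 0.013838 + (0.82)(2.055)² = 3.4767 kg m².
Total I = 0.69966 + 1.1801 + 8.7 + 3.4767 = 14.056 kg m².

14.1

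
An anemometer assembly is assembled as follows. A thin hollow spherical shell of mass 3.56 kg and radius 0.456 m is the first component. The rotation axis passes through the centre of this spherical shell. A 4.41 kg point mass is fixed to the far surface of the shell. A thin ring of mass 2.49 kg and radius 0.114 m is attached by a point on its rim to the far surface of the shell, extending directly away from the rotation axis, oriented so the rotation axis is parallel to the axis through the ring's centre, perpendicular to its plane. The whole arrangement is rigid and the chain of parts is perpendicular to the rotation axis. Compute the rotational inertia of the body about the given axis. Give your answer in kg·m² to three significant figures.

Spherical shell: I_cm = (2/3)MR² = (2/3)(3.56)(0.456)² = 0.4935 kg·m²; axis through the centre, so I = 0.4935 kg·m².
Point mass: I_cm = 0; centre at d = 0.456 m, so I = I_cm + Md² gives I = 0 + (4.41)(0.456)² = 0.917 kg·m².
Thin ring: I_cm = MR² = (2.49)(0.114)² = 0.03236 kg·m²; centre at d = 0.456 + 0.114 = 0.57 m, so I = I_cm + Md² gives I = 0.03236 + (2.49)(0.57)² = 0.84136 kg·m².
Total I = 0.4935 + 0.917 + 0.84136 = 2.2519 kg·m².

2.25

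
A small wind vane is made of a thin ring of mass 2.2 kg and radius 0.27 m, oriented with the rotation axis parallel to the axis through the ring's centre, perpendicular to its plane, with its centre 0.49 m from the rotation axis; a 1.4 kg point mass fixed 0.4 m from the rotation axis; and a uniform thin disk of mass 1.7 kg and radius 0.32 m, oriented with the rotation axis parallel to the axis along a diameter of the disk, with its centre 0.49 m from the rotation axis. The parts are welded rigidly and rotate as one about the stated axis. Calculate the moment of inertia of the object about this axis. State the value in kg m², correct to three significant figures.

1.36

Thin ring: I_cm = MR² = (2.2)(0.27)² = 0.16038 kg m²; centre at d = 0.49 m, so I = I_cm + Md² gives I = 0.16038 + (2.2)(0.49)² = 0.6886 kg m².
Point mass: I_cm = 0; centre at d = 0.4 m, so I = I_cm + Md² gives I = 0 + (1.4)(0.4)² = 0.224 kg m².
Thin disk: I_cm = (1/4)MR² = (1/4)(1.7)(0.32)² = 0.04352 kg m²; centre at d = 0.49 m, so I = I_cm + Md² gives I = 0.04352 + (1.7)(0.49)² = 0.45169 kg m².
Total I = 0.6886 + 0.224 + 0.45169 = 1.3643 kg m².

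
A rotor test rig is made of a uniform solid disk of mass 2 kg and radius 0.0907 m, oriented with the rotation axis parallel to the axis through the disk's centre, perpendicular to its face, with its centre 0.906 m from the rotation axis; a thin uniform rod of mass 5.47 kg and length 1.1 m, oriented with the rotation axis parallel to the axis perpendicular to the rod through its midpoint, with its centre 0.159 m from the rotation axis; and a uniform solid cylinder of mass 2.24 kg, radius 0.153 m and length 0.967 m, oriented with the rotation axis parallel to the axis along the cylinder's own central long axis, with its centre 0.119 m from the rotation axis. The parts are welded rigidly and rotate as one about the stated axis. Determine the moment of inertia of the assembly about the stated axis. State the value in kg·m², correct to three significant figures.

Solid disk: I_cm = (1/2)MR² = (1/2)(2)(0.0907)² = 0.0082265 kg·m²; centre at d = 0.906 m, so I = I_cm + Md² gives I = 0.0082265 + (2)(0.906)² = 1.6499 kg·m².
Thin rod: I_cm = (1/12)ML² = (1/12)(5.47)(1.1)² = 0.55156 kg·m²; centre at d = 0.159 m, so I = I_cm + Md² gives I = 0.55156 + (5.47)(0.159)² = 0.68985 kg·m².
Solid cylinder: I_cm = (1/2)MR² = (1/2)(2.24)(0.153)² = 0.026218 kg·m²; centre at d = 0.119 m, so I = I_cm + Md² gives I = 0.026218 + (2.24)(0.119)² = 0.057939 kg·m².
Total I = 1.6499 + 0.68985 + 0.057939 = 2.3977 kg·m².

2.40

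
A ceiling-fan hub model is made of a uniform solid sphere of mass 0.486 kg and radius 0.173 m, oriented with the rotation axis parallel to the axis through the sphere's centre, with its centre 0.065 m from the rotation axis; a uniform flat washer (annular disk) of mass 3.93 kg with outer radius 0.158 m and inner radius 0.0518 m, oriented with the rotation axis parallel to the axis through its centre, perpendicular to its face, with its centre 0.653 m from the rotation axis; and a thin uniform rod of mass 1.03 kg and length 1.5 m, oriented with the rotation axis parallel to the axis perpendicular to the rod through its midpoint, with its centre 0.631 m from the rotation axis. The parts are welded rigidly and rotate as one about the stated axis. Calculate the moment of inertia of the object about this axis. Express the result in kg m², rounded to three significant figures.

Solid sphere: I_cm = (2/5)MR² = (2/5)(0.486)(0.173)² = 0.0058182 kg m²; centre at d = 0.065 m, so I = I_cm + Md² gives I = 0.0058182 + (0.486)(0.065)² = 0.0078715 kg m².
Annular disk: I_cm = (1/2)M(R²+r²) = (1/2)(3.93)[(0.158)² + (0.0518)²] = 0.054327 kg m²; centre at d = 0.653 m, so I = I_cm + Md² gives I = 0.054327 + (3.93)(0.653)² = 1.7301 kg m².
Thin rod: I_cm = (1/12)ML² = (1/12)(1.03)(1.5)² = 0.19312 kg m²; centre at d = 0.631 m, so I = I_cm + Md² gives I = 0.19312 + (1.03)(0.631)² = 0.60323 kg m².
Total I = 0.0078715 + 1.7301 + 0.60323 = 2.3412 kg m².

2.34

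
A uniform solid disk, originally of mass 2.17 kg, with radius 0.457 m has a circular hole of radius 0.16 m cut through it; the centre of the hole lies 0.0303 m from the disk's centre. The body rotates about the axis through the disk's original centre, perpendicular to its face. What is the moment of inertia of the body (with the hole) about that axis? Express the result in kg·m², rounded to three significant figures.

0.223

Unpierced body about its centre: I₀ = (1/2)MR² = (1/2)(2.17)(0.457)² = 0.2266 kg·m².
The removed disk has mass m = M·(r/R)² = (2.17)(0.16/0.457)² = 0.26599 kg (same uniform areal density).
Its moment of inertia about the rotation axis (parallel-axis theorem): I_hole = (1/2)mr² + md² = (1/2)(0.26599)(0.16)² + (0.26599)(0.0303)² = 0.0036489 kg·m².
Treating the hole as negative mass, I = I₀ − I_hole = 0.2266 − 0.0036489 = 0.22295 kg·m².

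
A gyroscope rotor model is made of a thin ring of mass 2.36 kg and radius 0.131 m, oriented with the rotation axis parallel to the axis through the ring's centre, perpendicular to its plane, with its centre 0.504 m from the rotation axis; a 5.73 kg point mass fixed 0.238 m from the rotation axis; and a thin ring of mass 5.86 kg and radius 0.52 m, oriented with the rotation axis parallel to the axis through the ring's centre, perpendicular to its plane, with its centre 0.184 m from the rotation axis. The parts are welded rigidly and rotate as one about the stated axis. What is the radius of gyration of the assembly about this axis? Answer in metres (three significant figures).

Thin ring: I_cm = MR² = (2.36)(0.131)² = 0.0405 kg·m²; centre at d = 0.504 m, so the parallel axis theorem gives I = 0.0405 + (2.36)(0.504)² = 0.63998 kg·m².
Point mass: I_cm = 0; centre at d = 0.238 m, so the parallel axis theorem gives I = 0 + (5.73)(0.238)² = 0.32457 kg·m².
Thin ring: I_cm = MR² = (5.86)(0.52)² = 1.5845 kg·m²; centre at d = 0.184 m, so the parallel axis theorem gives I = 1.5845 + (5.86)(0.184)² = 1.7829 kg·m².
Total I = 2.7475 kg·m²; total mass M = 13.95 kg.
k = √(I/M) = √(2.7475/13.95) = 0.44379 m.

0.444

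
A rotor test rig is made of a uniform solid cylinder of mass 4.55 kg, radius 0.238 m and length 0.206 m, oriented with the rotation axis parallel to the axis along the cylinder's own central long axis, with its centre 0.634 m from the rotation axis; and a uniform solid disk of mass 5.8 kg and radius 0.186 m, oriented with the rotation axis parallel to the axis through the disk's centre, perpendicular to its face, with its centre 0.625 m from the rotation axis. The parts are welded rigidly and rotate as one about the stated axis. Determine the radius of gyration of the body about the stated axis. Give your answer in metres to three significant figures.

0.646

Solid cylinder: I_cm = (1/2)MR² = (1/2)(4.55)(0.238)² = 0.12887 kg·m²; centre at d = 0.634 m, so I = I_cm + Md² gives I = 0.12887 + (4.55)(0.634)² = 1.9578 kg·m².
Solid disk: I_cm = (1/2)MR² = (1/2)(5.8)(0.186)² = 0.10033 kg·m²; centre at d = 0.625 m, so I = I_cm + Md² gives I = 0.10033 + (5.8)(0.625)² = 2.366 kg·m².
Total I = 4.3237 kg·m²; total mass M = 10.35 kg.
k = √(I/M) = √(4.3237/10.35) = 0.64634 m.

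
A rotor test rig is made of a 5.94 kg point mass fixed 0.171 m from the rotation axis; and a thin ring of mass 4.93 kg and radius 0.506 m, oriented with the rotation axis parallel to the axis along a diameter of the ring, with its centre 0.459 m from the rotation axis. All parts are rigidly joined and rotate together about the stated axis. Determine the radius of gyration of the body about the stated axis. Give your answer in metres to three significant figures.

0.412

Point mass: I_cm = 0; centre at d = 0.171 m, so the parallel axis theorem gives I = 0 + (5.94)(0.171)² = 0.17369 kg m^2.
Thin ring: I_cm = (1/2)MR² = (1/2)(4.93)(0.506)² = 0.63113 kg m^2; centre at d = 0.459 m, so the parallel axis theorem gives I = 0.63113 + (4.93)(0.459)² = 1.6698 kg m^2.
Total I = 1.8435 kg m^2; total mass M = 10.87 kg.
k = √(I/M) = √(1.8435/10.87) = 0.41182 m.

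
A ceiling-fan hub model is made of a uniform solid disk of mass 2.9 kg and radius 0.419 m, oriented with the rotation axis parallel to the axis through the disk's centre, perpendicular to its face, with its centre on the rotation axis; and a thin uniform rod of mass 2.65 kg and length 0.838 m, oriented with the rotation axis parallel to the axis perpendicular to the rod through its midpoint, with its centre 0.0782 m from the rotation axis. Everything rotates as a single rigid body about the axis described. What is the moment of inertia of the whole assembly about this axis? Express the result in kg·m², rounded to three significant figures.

0.426

Solid disk: I_cm = (1/2)MR² = (1/2)(2.9)(0.419)² = 0.25456 kg·m²; axis through the centre, so I = 0.25456 kg·m².
Thin rod: I_cm = (1/12)ML² = (1/12)(2.65)(0.838)² = 0.15508 kg·m²; centre at d = 0.0782 m, so the parallel axis theorem gives I = 0.15508 + (2.65)(0.0782)² = 0.17128 kg·m².
Total I = 0.25456 + 0.17128 = 0.42585 kg·m².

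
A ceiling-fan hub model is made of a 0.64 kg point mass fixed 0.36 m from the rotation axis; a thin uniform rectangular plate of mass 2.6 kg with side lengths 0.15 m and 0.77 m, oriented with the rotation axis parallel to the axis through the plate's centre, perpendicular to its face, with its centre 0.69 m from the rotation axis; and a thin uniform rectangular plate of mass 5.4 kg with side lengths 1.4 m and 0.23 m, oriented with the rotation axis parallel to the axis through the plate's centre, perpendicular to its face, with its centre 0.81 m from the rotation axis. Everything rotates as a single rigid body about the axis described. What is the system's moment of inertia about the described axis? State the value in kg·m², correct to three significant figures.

Point mass: I_cm = 0; centre at d = 0.36 m, so the parallel axis theorem gives I = 0 + (0.64)(0.36)² = 0.082944 kg·m².
Rectangular plate: I_cm = (1/12)M(a²+b²) = (1/12)(2.6)[(0.15)² + (0.77)²] = 0.13334 kg·m²; centre at d = 0.69 m, so the parallel axis theorem gives I = 0.13334 + (2.6)(0.69)² = 1.3712 kg·m².
Rectangular plate: I_cm = (1/12)M(a²+b²) = (1/12)(5.4)[(1.4)² + (0.23)²] = 0.9058 kg·m²; centre at d = 0.81 m, so the parallel axis theorem gives I = 0.9058 + (5.4)(0.81)² = 4.4487 kg·m².
Total I = 0.082944 + 1.3712 + 4.4487 = 5.9029 kg·m².

5.90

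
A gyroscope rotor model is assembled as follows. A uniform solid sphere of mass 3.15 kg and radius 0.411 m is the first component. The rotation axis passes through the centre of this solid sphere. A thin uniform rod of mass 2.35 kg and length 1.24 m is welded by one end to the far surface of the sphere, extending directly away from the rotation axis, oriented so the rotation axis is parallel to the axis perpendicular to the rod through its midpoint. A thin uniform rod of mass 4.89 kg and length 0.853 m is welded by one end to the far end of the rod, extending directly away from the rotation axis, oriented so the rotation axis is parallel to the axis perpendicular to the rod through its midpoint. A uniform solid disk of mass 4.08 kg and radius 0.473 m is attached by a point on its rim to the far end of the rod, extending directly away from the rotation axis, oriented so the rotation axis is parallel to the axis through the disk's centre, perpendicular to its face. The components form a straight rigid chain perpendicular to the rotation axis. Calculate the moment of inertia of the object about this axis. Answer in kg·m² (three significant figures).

61.0

Solid sphere: I_cm = (2/5)MR² = (2/5)(3.15)(0.411)² = 0.21284 kg·m²; axis through the centre, so I = 0.21284 kg·m².
Thin rod: I_cm = (1/12)ML² = (1/12)(2.35)(1.24)² = 0.30111 kg·m²; centre at d = 0.411 + 0.62 = 1.031 m, so the parallel axis theorem gives I = 0.30111 + (2.35)(1.031)² = 2.7991 kg·m².
Thin rod: I_cm = (1/12)ML² = (1/12)(4.89)(0.853)² = 0.2965 kg·m²; centre at d = 0.411 + 0.62 + 0.62 + 0.4265 = 2.0775 m, so the parallel axis theorem gives I = 0.2965 + (4.89)(2.0775)² = 21.402 kg·m².
Solid disk: I_cm = (1/2)MR² = (1/2)(4.08)(0.473)² = 0.45641 kg·m²; centre at d = 0.411 + 0.62 + 0.62 + 0.4265 + 0.4265 + 0.473 = 2.977 m, so the parallel axis theorem gives I = 0.45641 + (4.08)(2.977)² = 36.616 kg·m².
Total I = 0.21284 + 2.7991 + 21.402 + 36.616 = 61.029 kg·m².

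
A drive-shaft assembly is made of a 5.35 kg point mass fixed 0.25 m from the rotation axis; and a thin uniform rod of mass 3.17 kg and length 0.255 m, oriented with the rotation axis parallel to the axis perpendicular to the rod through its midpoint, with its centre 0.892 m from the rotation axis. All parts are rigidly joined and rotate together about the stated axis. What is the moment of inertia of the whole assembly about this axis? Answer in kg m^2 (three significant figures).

2.87

Point mass: I_cm = 0; centre at d = 0.25 m, so I = I_cm + Md² gives I = 0 + (5.35)(0.25)² = 0.33437 kg m^2.
Thin rod: I_cm = (1/12)ML² = (1/12)(3.17)(0.255)² = 0.017177 kg m^2; centre at d = 0.892 m, so I = I_cm + Md² gives I = 0.017177 + (3.17)(0.892)² = 2.5394 kg m^2.
Total I = 0.33437 + 2.5394 = 2.8738 kg m^2.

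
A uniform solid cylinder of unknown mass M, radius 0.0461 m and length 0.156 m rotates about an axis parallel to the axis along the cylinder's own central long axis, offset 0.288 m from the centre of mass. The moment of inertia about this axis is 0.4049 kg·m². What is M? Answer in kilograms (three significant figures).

4.82

I = I_cm + Md² = (1/2)MR² + Md² = M·[0.5·(0.0461)² + (0.288)²] = M·0.084007.
So M = 0.4049 / 0.084007 = 4.8199 kg.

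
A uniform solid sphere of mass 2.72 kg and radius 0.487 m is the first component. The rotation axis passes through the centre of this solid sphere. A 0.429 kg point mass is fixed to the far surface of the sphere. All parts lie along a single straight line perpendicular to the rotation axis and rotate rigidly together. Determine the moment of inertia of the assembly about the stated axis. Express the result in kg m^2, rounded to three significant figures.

0.360

Solid sphere: I_cm = (2/5)MR² = (2/5)(2.72)(0.487)² = 0.25804 kg m^2; axis through the centre, so I = 0.25804 kg m^2.
Point mass: I_cm = 0; centre at d = 0.487 m, so the parallel axis theorem gives I = 0 + (0.429)(0.487)² = 0.10175 kg m^2.
Total I = 0.25804 + 0.10175 = 0.35979 kg m^2.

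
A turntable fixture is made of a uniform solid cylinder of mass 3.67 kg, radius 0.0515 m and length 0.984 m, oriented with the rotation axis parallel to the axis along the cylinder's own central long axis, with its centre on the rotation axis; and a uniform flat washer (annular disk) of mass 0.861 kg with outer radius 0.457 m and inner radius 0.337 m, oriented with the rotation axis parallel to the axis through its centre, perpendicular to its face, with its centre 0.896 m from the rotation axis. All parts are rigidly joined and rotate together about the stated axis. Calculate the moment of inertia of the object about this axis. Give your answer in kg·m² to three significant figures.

Solid cylinder: I_cm = (1/2)MR² = (1/2)(3.67)(0.0515)² = 0.0048669 kg·m²; axis through the centre, so I = 0.0048669 kg·m².
Annular disk: I_cm = (1/2)M(R²+r²) = (1/2)(0.861)[(0.457)² + (0.337)²] = 0.1388 kg·m²; centre at d = 0.896 m, so I = I_cm + Md² gives I = 0.1388 + (0.861)(0.896)² = 0.83003 kg·m².
Total I = 0.0048669 + 0.83003 = 0.83489 kg·m².

0.835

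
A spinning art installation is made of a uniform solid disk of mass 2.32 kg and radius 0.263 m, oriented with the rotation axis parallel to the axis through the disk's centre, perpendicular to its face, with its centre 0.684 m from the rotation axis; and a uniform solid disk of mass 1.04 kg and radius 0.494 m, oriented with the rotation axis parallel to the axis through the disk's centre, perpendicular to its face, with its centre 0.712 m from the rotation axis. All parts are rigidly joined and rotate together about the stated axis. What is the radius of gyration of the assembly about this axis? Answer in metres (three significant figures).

Solid disk: I_cm = (1/2)MR² = (1/2)(2.32)(0.263)² = 0.080236 kg·m²; centre at d = 0.684 m, so the parallel axis theorem gives I = 0.080236 + (2.32)(0.684)² = 1.1657 kg·m².
Solid disk: I_cm = (1/2)MR² = (1/2)(1.04)(0.494)² = 0.1269 kg·m²; centre at d = 0.712 m, so the parallel axis theorem gives I = 0.1269 + (1.04)(0.712)² = 0.65412 kg·m².
Total I = 1.8198 kg·m²; total mass M = 3.36 kg.
k = √(I/M) = √(1.8198/3.36) = 0.73594 m.

0.736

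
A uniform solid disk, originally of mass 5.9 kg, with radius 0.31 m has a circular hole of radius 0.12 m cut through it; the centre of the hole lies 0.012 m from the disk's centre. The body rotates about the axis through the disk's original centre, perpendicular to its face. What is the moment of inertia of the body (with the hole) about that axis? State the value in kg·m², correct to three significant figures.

Unpierced body about its centre: I₀ = (1/2)MR² = (1/2)(5.9)(0.31)² = 0.2835 kg·m².
The removed disk has mass m = M·(r/R)² = (5.9)(0.12/0.31)² = 0.88408 kg (same uniform areal density).
Its moment of inertia about the rotation axis (parallel-axis theorem): I_hole = (1/2)mr² + md² = (1/2)(0.88408)(0.12)² + (0.88408)(0.012)² = 0.0064927 kg·m².
Treating the hole as negative mass, I = I₀ − I_hole = 0.2835 − 0.0064927 = 0.277 kg·m².

0.277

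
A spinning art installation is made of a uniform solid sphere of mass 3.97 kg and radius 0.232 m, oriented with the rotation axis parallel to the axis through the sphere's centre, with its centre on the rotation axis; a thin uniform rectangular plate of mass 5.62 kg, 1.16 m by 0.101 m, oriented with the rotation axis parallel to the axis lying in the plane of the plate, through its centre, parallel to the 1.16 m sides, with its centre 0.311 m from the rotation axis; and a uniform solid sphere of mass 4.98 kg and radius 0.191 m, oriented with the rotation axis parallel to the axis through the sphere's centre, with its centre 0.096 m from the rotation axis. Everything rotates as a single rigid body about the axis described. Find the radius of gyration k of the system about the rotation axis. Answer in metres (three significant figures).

Solid sphere: I_cm = (2/5)MR² = (2/5)(3.97)(0.232)² = 0.085473 kg m^2; axis through the centre, so I = 0.085473 kg m^2.
Rectangular plate: I_cm = (1/12)Mb² = (1/12)(5.62)(0.101)² = 0.0047775 kg m^2; centre at d = 0.311 m, so the parallel axis theorem gives I = 0.0047775 + (5.62)(0.311)² = 0.54835 kg m^2.
Solid sphere: I_cm = (2/5)MR² = (2/5)(4.98)(0.191)² = 0.07267 kg m^2; centre at d = 0.096 m, so the parallel axis theorem gives I = 0.07267 + (4.98)(0.096)² = 0.11857 kg m^2.
Total I = 0.75239 kg m^2; total mass M = 14.57 kg.
k = √(I/M) = √(0.75239/14.57) = 0.22724 m.

0.227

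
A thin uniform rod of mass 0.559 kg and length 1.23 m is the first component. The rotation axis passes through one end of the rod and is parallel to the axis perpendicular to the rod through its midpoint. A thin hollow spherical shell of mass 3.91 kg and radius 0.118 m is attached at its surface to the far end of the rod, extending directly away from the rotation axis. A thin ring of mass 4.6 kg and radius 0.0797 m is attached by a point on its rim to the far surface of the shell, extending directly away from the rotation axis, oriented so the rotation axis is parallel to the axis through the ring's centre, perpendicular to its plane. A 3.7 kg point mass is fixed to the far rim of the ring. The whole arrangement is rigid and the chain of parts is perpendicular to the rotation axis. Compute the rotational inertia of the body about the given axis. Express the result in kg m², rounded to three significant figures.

28.2

Thin rod: I_cm = (1/12)ML² = (1/12)(0.559)(1.23)² = 0.070476 kg m²; centre at d = 0.615 m, so I = I_cm + Md² gives I = 0.070476 + (0.559)(0.615)² = 0.2819 kg m².
Spherical shell: I_cm = (2/3)MR² = (2/3)(3.91)(0.118)² = 0.036295 kg m²; centre at d = 0.615 + 0.615 + 0.118 = 1.348 m, so I = I_cm + Md² gives I = 0.036295 + (3.91)(1.348)² = 7.1412 kg m².
Thin ring: I_cm = MR² = (4.6)(0.0797)² = 0.02922 kg m²; centre at d = 0.615 + 0.615 + 0.118 + 0.118 + 0.0797 = 1.5457 m, so I = I_cm + Md² gives I = 0.02922 + (4.6)(1.5457)² = 11.019 kg m².
Point mass: I_cm = 0; centre at d = 0.615 + 0.615 + 0.118 + 0.118 + 0.0797 + 0.0797 = 1.6254 m, so I = I_cm + Md² gives I = 0 + (3.7)(1.6254)² = 9.7751 kg m².
Total I = 0.2819 + 7.1412 + 11.019 + 9.7751 = 28.218 kg m².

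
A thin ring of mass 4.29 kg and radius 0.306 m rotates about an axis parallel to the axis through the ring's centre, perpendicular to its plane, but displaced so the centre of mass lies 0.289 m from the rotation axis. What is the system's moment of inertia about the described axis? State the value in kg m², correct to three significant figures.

I_cm = MR² = (4.29)(0.306)² = 0.4017 kg m²; centre at d = 0.289 m, so I = I_cm + Md² gives I = 0.4017 + (4.29)(0.289)² = 0.76 kg m².

0.760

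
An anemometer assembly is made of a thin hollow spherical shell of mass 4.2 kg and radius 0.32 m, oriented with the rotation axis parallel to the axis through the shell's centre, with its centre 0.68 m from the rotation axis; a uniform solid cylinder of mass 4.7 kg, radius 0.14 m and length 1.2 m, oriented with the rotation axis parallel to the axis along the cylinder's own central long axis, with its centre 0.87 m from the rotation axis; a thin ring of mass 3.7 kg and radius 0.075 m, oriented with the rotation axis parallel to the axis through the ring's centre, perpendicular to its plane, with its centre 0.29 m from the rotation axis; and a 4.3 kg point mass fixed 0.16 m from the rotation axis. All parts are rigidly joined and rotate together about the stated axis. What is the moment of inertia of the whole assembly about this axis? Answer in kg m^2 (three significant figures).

6.27

Spherical shell: I_cm = (2/3)MR² = (2/3)(4.2)(0.32)² = 0.28672 kg m^2; centre at d = 0.68 m, so I = I_cm + Md² gives I = 0.28672 + (4.2)(0.68)² = 2.2288 kg m^2.
Solid cylinder: I_cm = (1/2)MR² = (1/2)(4.7)(0.14)² = 0.04606 kg m^2; centre at d = 0.87 m, so I = I_cm + Md² gives I = 0.04606 + (4.7)(0.87)² = 3.6035 kg m^2.
Thin ring: I_cm = MR² = (3.7)(0.075)² = 0.020813 kg m^2; centre at d = 0.29 m, so I = I_cm + Md² gives I = 0.020813 + (3.7)(0.29)² = 0.33198 kg m^2.
Point mass: I_cm = 0; centre at d = 0.16 m, so I = I_cm + Md² gives I = 0 + (4.3)(0.16)² = 0.11008 kg m^2.
Total I = 2.2288 + 3.6035 + 0.33198 + 0.11008 = 6.2744 kg m^2.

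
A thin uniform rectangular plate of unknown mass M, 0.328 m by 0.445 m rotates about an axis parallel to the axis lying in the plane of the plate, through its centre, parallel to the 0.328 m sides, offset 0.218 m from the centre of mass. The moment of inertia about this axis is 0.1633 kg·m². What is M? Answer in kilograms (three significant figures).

2.55

I = I_cm + Md² = (1/12)Mb² + Md² = M·[0.0833333·(0.445)² + (0.218)²] = M·0.064026.
So M = 0.1633 / 0.064026 = 2.5505 kg.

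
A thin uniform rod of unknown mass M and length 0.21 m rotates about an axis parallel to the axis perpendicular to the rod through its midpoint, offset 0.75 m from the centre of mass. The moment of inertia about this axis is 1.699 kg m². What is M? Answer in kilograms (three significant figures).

3.00

I = I_cm + Md² = (1/12)ML² + Md² = M·[0.0833333·(0.21)² + (0.75)²] = M·0.56617.
So M = 1.699 / 0.56617 = 3.0008 kg.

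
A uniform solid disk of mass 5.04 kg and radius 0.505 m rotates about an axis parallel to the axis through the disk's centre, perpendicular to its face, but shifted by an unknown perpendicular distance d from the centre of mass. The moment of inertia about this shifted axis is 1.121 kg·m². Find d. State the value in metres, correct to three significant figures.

About the centre-of-mass axis, I_cm = (1/2)MR² = (1/2)(5.04)(0.505)² = 0.64266 kg·m².
Parallel axis theorem: I = I_cm + Md², so Md² = 1.121 − 0.64266 = 0.47834 kg·m².
d = √(0.47834 / 5.04) = 0.30807 m.

0.308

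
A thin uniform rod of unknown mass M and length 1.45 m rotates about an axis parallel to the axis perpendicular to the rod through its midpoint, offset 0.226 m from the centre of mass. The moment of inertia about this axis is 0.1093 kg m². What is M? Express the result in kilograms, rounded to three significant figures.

0.483

I = I_cm + Md² = (1/12)ML² + Md² = M·[0.0833333·(1.45)² + (0.226)²] = M·0.22628.
So M = 0.1093 / 0.22628 = 0.48302 kg.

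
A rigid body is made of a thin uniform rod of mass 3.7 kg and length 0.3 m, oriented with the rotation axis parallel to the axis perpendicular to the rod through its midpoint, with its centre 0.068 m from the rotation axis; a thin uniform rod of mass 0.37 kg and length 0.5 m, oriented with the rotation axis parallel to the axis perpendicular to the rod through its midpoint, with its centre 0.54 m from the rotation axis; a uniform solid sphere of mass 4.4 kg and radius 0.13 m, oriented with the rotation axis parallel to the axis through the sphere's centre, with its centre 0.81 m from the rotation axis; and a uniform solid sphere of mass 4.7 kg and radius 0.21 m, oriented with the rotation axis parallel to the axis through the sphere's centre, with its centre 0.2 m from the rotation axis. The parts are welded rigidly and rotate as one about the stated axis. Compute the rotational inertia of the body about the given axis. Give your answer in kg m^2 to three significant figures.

3.35

Thin rod: I_cm = (1/12)ML² = (1/12)(3.7)(0.3)² = 0.02775 kg m^2; centre at d = 0.068 m, so I = I_cm + Md² gives I = 0.02775 + (3.7)(0.068)² = 0.044859 kg m^2.
Thin rod: I_cm = (1/12)ML² = (1/12)(0.37)(0.5)² = 0.0077083 kg m^2; centre at d = 0.54 m, so I = I_cm + Md² gives I = 0.0077083 + (0.37)(0.54)² = 0.1156 kg m^2.
Solid sphere: I_cm = (2/5)MR² = (2/5)(4.4)(0.13)² = 0.029744 kg m^2; centre at d = 0.81 m, so I = I_cm + Md² gives I = 0.029744 + (4.4)(0.81)² = 2.9166 kg m^2.
Solid sphere: I_cm = (2/5)MR² = (2/5)(4.7)(0.21)² = 0.082908 kg m^2; centre at d = 0.2 m, so I = I_cm + Md² gives I = 0.082908 + (4.7)(0.2)² = 0.27091 kg m^2.
Total I = 0.044859 + 0.1156 + 2.9166 + 0.27091 = 3.348 kg m^2.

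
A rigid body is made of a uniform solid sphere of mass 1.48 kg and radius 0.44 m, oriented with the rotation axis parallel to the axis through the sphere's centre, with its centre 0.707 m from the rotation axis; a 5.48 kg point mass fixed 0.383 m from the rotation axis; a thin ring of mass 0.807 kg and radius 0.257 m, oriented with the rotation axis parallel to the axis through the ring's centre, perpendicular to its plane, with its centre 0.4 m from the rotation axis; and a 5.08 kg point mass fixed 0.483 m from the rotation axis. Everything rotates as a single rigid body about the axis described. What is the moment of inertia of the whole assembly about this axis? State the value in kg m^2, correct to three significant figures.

3.03

Solid sphere: I_cm = (2/5)MR² = (2/5)(1.48)(0.44)² = 0.11461 kg m^2; centre at d = 0.707 m, so I = I_cm + Md² gives I = 0.11461 + (1.48)(0.707)² = 0.85439 kg m^2.
Point mass: I_cm = 0; centre at d = 0.383 m, so I = I_cm + Md² gives I = 0 + (5.48)(0.383)² = 0.80386 kg m^2.
Thin ring: I_cm = MR² = (0.807)(0.257)² = 0.053302 kg m^2; centre at d = 0.4 m, so I = I_cm + Md² gives I = 0.053302 + (0.807)(0.4)² = 0.18242 kg m^2.
Point mass: I_cm = 0; centre at d = 0.483 m, so I = I_cm + Md² gives I = 0 + (5.08)(0.483)² = 1.1851 kg m^2.
Total I = 0.85439 + 0.80386 + 0.18242 + 1.1851 = 3.0258 kg m^2.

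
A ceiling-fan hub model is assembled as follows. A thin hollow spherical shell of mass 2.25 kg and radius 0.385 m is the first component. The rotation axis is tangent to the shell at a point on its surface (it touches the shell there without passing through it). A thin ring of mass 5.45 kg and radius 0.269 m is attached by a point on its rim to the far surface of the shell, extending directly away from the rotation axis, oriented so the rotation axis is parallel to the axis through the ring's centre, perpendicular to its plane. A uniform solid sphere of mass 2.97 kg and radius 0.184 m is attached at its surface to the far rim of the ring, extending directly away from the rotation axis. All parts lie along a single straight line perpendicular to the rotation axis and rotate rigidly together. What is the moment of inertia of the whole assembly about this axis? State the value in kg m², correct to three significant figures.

Spherical shell: I_cm = (2/3)MR² = (2/3)(2.25)(0.385)² = 0.22234 kg m²; centre at d = 0.385 m, so I = I_cm + Md² gives I = 0.22234 + (2.25)(0.385)² = 0.55584 kg m².
Thin ring: I_cm = MR² = (5.45)(0.269)² = 0.39437 kg m²; centre at d = 0.385 + 0.385 + 0.269 = 1.039 m, so I = I_cm + Md² gives I = 0.39437 + (5.45)(1.039)² = 6.2778 kg m².
Solid sphere: I_cm = (2/5)MR² = (2/5)(2.97)(0.184)² = 0.040221 kg m²; centre at d = 0.385 + 0.385 + 0.269 + 0.269 + 0.184 = 1.492 m, so I = I_cm + Md² gives I = 0.040221 + (2.97)(1.492)² = 6.6516 kg m².
Total I = 0.55584 + 6.2778 + 6.6516 = 13.485 kg m².

13.5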